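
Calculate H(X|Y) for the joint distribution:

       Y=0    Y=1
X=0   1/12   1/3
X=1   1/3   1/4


H(X|Y) = Σ_y p(y) H(X|Y=y)
  p(Y=0) = 5/12, H(X|Y=0) = 0.7219
  p(Y=1) = 7/12, H(X|Y=1) = 0.9852
H(X|Y) = 0.4167×0.7219 + 0.5833×0.9852 = 0.8755 bits


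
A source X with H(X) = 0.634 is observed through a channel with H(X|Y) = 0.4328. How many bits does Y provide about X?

I(X;Y) = H(X) - H(X|Y)
I(X;Y) = 0.634 - 0.4328 = 0.2012 bits


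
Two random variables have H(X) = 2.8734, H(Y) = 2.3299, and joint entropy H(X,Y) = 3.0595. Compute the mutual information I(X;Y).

I(X;Y) = H(X) + H(Y) - H(X,Y)
I(X;Y) = 2.8734 + 2.3299 - 3.0595 = 2.1438 bits


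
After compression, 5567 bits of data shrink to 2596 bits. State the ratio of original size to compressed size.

Compression ratio = Original / Compressed
= 5567 / 2596 = 2.14:1


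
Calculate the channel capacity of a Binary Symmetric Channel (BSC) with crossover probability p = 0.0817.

For BSC with error probability p:
C = 1 - H(p) where H(p) is binary entropy
H(0.0817) = -0.0817 × log₂(0.0817) - 0.9183 × log₂(0.9183)
H(p) = 0.4081
C = 1 - 0.4081 = 0.5919 bits/use


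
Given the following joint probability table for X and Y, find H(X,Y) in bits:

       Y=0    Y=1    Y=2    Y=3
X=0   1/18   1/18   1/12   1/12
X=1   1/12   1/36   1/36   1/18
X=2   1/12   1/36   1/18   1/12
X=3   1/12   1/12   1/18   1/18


H(X,Y) = -Σ p(x,y) log₂ p(x,y)
  p(0,0)=1/18: -0.0556 × log₂(0.0556) = 0.2317
  p(0,1)=1/18: -0.0556 × log₂(0.0556) = 0.2317
  p(0,2)=1/12: -0.0833 × log₂(0.0833) = 0.2987
  p(0,3)=1/12: -0.0833 × log₂(0.0833) = 0.2987
  p(1,0)=1/12: -0.0833 × log₂(0.0833) = 0.2987
  p(1,1)=1/36: -0.0278 × log₂(0.0278) = 0.1436
  p(1,2)=1/36: -0.0278 × log₂(0.0278) = 0.1436
  p(1,3)=1/18: -0.0556 × log₂(0.0556) = 0.2317
  p(2,0)=1/12: -0.0833 × log₂(0.0833) = 0.2987
  p(2,1)=1/36: -0.0278 × log₂(0.0278) = 0.1436
  p(2,2)=1/18: -0.0556 × log₂(0.0556) = 0.2317
  p(2,3)=1/12: -0.0833 × log₂(0.0833) = 0.2987
  p(3,0)=1/12: -0.0833 × log₂(0.0833) = 0.2987
  p(3,1)=1/12: -0.0833 × log₂(0.0833) = 0.2987
  p(3,2)=1/18: -0.0556 × log₂(0.0556) = 0.2317
  p(3,3)=1/18: -0.0556 × log₂(0.0556) = 0.2317
H(X,Y) = 3.9120 bits


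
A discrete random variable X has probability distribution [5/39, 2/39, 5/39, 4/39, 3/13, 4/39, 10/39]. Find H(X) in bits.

H(X) = -Σ p(x) log₂ p(x)
  -5/39 × log₂(5/39) = 0.3799
  -2/39 × log₂(2/39) = 0.2198
  -5/39 × log₂(5/39) = 0.3799
  -4/39 × log₂(4/39) = 0.3370
  -3/13 × log₂(3/13) = 0.4882
  -4/39 × log₂(4/39) = 0.3370
  -10/39 × log₂(10/39) = 0.5035
H(X) = 2.6452 bits


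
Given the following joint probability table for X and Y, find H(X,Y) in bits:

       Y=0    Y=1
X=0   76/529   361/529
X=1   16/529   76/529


H(X,Y) = -Σ p(x,y) log₂ p(x,y)
  p(0,0)=76/529: -0.1437 × log₂(0.1437) = 0.4022
  p(0,1)=361/529: -0.6824 × log₂(0.6824) = 0.3762
  p(1,0)=16/529: -0.0302 × log₂(0.0302) = 0.1527
  p(1,1)=76/529: -0.1437 × log₂(0.1437) = 0.4022
H(X,Y) = 1.3332 bits


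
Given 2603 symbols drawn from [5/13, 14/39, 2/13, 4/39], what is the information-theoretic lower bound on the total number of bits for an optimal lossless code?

Entropy H = 1.8132 bits/symbol
Minimum bits = H × n = 1.8132 × 2603
= 4719.75 bits


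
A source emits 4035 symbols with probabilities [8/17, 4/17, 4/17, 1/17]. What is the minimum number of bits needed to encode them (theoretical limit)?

Entropy H = 1.7345 bits/symbol
Minimum bits = H × n = 1.7345 × 4035
= 6998.79 bits


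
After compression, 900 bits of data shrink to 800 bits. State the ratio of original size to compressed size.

Compression ratio = Original / Compressed
= 900 / 800 = 1.12:1


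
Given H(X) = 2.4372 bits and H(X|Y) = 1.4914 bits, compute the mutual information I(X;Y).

I(X;Y) = H(X) - H(X|Y)
I(X;Y) = 2.4372 - 1.4914 = 0.9458 bits


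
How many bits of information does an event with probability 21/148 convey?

Information content I(x) = -log₂(p(x))
I = -log₂(21/148) = -log₂(0.1419)
I = 2.8171 bits


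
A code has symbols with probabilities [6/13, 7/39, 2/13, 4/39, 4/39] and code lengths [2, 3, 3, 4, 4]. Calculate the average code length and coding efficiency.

Average length L = Σ p_i × l_i = 2.7436 bits
Entropy H = 2.0490 bits
Efficiency η = H/L × 100% = 74.68%


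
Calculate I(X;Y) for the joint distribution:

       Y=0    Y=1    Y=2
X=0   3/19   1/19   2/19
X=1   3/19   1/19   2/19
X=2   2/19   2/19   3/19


H(X) = 1.5810, H(Y) = 1.5294, H(X,Y) = 3.0761
I(X;Y) = H(X) + H(Y) - H(X,Y) = 0.0344 bits


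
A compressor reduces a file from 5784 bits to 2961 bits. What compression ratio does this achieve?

Compression ratio = Original / Compressed
= 5784 / 2961 = 1.95:1


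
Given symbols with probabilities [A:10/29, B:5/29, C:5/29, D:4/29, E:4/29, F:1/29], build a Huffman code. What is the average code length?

Huffman tree construction:
Combine smallest probabilities repeatedly
Resulting codes:
  A: 11 (length 2)
  B: 101 (length 3)
  C: 00 (length 2)
  D: 011 (length 3)
  E: 100 (length 3)
  F: 010 (length 3)
Average length = Σ p(s) × length(s) = 2.4828 bits


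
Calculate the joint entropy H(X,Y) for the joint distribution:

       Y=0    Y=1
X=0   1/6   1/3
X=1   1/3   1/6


H(X,Y) = -Σ p(x,y) log₂ p(x,y)
  p(0,0)=1/6: -0.1667 × log₂(0.1667) = 0.4308
  p(0,1)=1/3: -0.3333 × log₂(0.3333) = 0.5283
  p(1,0)=1/3: -0.3333 × log₂(0.3333) = 0.5283
  p(1,1)=1/6: -0.1667 × log₂(0.1667) = 0.4308
H(X,Y) = 1.9183 bits


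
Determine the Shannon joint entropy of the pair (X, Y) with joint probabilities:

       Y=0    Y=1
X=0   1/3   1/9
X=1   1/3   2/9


H(X,Y) = -Σ p(x,y) log₂ p(x,y)
  p(0,0)=1/3: -0.3333 × log₂(0.3333) = 0.5283
  p(0,1)=1/9: -0.1111 × log₂(0.1111) = 0.3522
  p(1,0)=1/3: -0.3333 × log₂(0.3333) = 0.5283
  p(1,1)=2/9: -0.2222 × log₂(0.2222) = 0.4822
H(X,Y) = 1.8911 bits


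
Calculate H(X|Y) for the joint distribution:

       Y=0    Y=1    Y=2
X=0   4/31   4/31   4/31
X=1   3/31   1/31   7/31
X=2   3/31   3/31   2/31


H(X|Y) = Σ_y p(y) H(X|Y=y)
  p(Y=0) = 10/31, H(X|Y=0) = 1.5710
  p(Y=1) = 8/31, H(X|Y=1) = 1.4056
  p(Y=2) = 13/31, H(X|Y=2) = 1.4196
H(X|Y) = 0.3226×1.5710 + 0.2581×1.4056 + 0.4194×1.4196 = 1.4648 bits


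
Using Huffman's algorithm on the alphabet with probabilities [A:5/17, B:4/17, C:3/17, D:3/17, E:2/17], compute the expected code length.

Huffman tree construction:
Combine smallest probabilities repeatedly
Resulting codes:
  A: 10 (length 2)
  B: 01 (length 2)
  C: 111 (length 3)
  D: 00 (length 2)
  E: 110 (length 3)
Average length = Σ p(s) × length(s) = 2.2941 bits


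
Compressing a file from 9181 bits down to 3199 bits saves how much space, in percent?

Space savings = (1 - Compressed/Original) × 100%
= (1 - 3199/9181) × 100%
= 65.16%


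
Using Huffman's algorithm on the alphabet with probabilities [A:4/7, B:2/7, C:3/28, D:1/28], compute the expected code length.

Huffman tree construction:
Combine smallest probabilities repeatedly
Resulting codes:
  A: 1 (length 1)
  B: 01 (length 2)
  C: 001 (length 3)
  D: 000 (length 3)
Average length = Σ p(s) × length(s) = 1.5714 bits


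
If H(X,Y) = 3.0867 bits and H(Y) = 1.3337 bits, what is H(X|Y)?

Chain rule: H(X,Y) = H(X|Y) + H(Y)
H(X|Y) = H(X,Y) - H(Y) = 3.0867 - 1.3337 = 1.753 bits


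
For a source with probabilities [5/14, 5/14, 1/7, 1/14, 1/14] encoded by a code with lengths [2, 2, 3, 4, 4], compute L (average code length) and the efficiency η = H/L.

Average length L = Σ p_i × l_i = 2.4286 bits
Entropy H = 2.0060 bits
Efficiency η = H/L × 100% = 82.60%


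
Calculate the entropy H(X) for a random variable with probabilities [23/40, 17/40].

H(X) = -Σ p(x) log₂ p(x)
  -23/40 × log₂(23/40) = 0.4591
  -17/40 × log₂(17/40) = 0.5246
H(X) = 0.9837 bits


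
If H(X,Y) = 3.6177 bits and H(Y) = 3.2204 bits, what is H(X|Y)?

Chain rule: H(X,Y) = H(X|Y) + H(Y)
H(X|Y) = H(X,Y) - H(Y) = 3.6177 - 3.2204 = 0.3973 bits


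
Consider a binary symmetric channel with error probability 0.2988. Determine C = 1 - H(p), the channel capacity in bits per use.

For BSC with error probability p:
C = 1 - H(p) where H(p) is binary entropy
H(0.2988) = -0.2988 × log₂(0.2988) - 0.7012 × log₂(0.7012)
H(p) = 0.8798
C = 1 - 0.8798 = 0.1202 bits/use


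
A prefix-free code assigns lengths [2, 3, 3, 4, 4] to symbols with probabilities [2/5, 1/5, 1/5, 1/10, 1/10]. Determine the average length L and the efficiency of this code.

Average length L = Σ p_i × l_i = 2.8000 bits
Entropy H = 2.1219 bits
Efficiency η = H/L × 100% = 75.78%


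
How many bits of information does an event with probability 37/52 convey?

Information content I(x) = -log₂(p(x))
I = -log₂(37/52) = -log₂(0.7115)
I = 0.4910 bits


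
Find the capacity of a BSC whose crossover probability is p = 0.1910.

For BSC with error probability p:
C = 1 - H(p) where H(p) is binary entropy
H(0.1910) = -0.1910 × log₂(0.1910) - 0.8090 × log₂(0.8090)
H(p) = 0.7036
C = 1 - 0.7036 = 0.2964 bits/use


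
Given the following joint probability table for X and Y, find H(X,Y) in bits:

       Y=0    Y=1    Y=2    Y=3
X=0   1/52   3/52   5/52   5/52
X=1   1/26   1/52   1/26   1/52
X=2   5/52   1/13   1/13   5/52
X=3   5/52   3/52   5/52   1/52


H(X,Y) = -Σ p(x,y) log₂ p(x,y)
  p(0,0)=1/52: -0.0192 × log₂(0.0192) = 0.1096
  p(0,1)=3/52: -0.0577 × log₂(0.0577) = 0.2374
  p(0,2)=5/52: -0.0962 × log₂(0.0962) = 0.3249
  p(0,3)=5/52: -0.0962 × log₂(0.0962) = 0.3249
  p(1,0)=1/26: -0.0385 × log₂(0.0385) = 0.1808
  p(1,1)=1/52: -0.0192 × log₂(0.0192) = 0.1096
  p(1,2)=1/26: -0.0385 × log₂(0.0385) = 0.1808
  p(1,3)=1/52: -0.0192 × log₂(0.0192) = 0.1096
  p(2,0)=5/52: -0.0962 × log₂(0.0962) = 0.3249
  p(2,1)=1/13: -0.0769 × log₂(0.0769) = 0.2846
  p(2,2)=1/13: -0.0769 × log₂(0.0769) = 0.2846
  p(2,3)=5/52: -0.0962 × log₂(0.0962) = 0.3249
  p(3,0)=5/52: -0.0962 × log₂(0.0962) = 0.3249
  p(3,1)=3/52: -0.0577 × log₂(0.0577) = 0.2374
  p(3,2)=5/52: -0.0962 × log₂(0.0962) = 0.3249
  p(3,3)=1/52: -0.0192 × log₂(0.0192) = 0.1096
H(X,Y) = 3.7934 bits


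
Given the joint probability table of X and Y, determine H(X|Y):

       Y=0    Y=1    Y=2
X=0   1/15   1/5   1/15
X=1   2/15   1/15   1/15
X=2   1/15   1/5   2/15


H(X|Y) = Σ_y p(y) H(X|Y=y)
  p(Y=0) = 4/15, H(X|Y=0) = 1.5000
  p(Y=1) = 7/15, H(X|Y=1) = 1.4488
  p(Y=2) = 4/15, H(X|Y=2) = 1.5000
H(X|Y) = 0.2667×1.5000 + 0.4667×1.4488 + 0.2667×1.5000 = 1.4761 bits


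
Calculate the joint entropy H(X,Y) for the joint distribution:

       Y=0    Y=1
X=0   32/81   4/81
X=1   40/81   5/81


H(X,Y) = -Σ p(x,y) log₂ p(x,y)
  p(0,0)=32/81: -0.3951 × log₂(0.3951) = 0.5293
  p(0,1)=4/81: -0.0494 × log₂(0.0494) = 0.2143
  p(1,0)=40/81: -0.4938 × log₂(0.4938) = 0.5027
  p(1,1)=5/81: -0.0617 × log₂(0.0617) = 0.2480
H(X,Y) = 1.4943 bits


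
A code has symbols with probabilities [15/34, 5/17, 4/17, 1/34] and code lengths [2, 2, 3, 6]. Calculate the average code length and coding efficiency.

Average length L = Σ p_i × l_i = 2.3529 bits
Entropy H = 1.6809 bits
Efficiency η = H/L × 100% = 71.44%


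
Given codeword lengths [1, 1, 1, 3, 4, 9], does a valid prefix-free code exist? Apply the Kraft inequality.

Kraft inequality: Σ 2^(-l_i) ≤ 1 for prefix-free code
Calculating: 2^(-1) + 2^(-1) + 2^(-1) + 2^(-3) + 2^(-4) + 2^(-9)
= 0.5 + 0.5 + 0.5 + 0.125 + 0.0625 + 0.001953125
= 1.6895
Since 1.6895 > 1, prefix-free code does not exist


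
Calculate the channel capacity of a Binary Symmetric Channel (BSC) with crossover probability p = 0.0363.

For BSC with error probability p:
C = 1 - H(p) where H(p) is binary entropy
H(0.0363) = -0.0363 × log₂(0.0363) - 0.9637 × log₂(0.9637)
H(p) = 0.2251
C = 1 - 0.2251 = 0.7749 bits/use


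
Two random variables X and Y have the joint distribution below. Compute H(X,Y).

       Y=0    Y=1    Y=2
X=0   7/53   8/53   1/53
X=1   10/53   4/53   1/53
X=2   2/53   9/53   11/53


H(X,Y) = -Σ p(x,y) log₂ p(x,y)
  p(0,0)=7/53: -0.1321 × log₂(0.1321) = 0.3857
  p(0,1)=8/53: -0.1509 × log₂(0.1509) = 0.4118
  p(0,2)=1/53: -0.0189 × log₂(0.0189) = 0.1081
  p(1,0)=10/53: -0.1887 × log₂(0.1887) = 0.4540
  p(1,1)=4/53: -0.0755 × log₂(0.0755) = 0.2814
  p(1,2)=1/53: -0.0189 × log₂(0.0189) = 0.1081
  p(2,0)=2/53: -0.0377 × log₂(0.0377) = 0.1784
  p(2,1)=9/53: -0.1698 × log₂(0.1698) = 0.4344
  p(2,2)=11/53: -0.2075 × log₂(0.2075) = 0.4708
H(X,Y) = 2.8326 bits


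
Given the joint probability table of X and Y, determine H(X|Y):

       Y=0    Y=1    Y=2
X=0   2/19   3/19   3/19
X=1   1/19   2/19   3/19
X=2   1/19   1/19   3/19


H(X|Y) = Σ_y p(y) H(X|Y=y)
  p(Y=0) = 4/19, H(X|Y=0) = 1.5000
  p(Y=1) = 6/19, H(X|Y=1) = 1.4591
  p(Y=2) = 9/19, H(X|Y=2) = 1.5850
H(X|Y) = 0.2105×1.5000 + 0.3158×1.4591 + 0.4737×1.5850 = 1.5273 bits


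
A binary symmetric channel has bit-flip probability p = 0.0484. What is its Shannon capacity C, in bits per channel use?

For BSC with error probability p:
C = 1 - H(p) where H(p) is binary entropy
H(0.0484) = -0.0484 × log₂(0.0484) - 0.9516 × log₂(0.9516)
H(p) = 0.2796
C = 1 - 0.2796 = 0.7204 bits/use


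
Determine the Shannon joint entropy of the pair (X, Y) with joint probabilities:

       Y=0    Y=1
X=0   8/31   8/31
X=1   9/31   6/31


H(X,Y) = -Σ p(x,y) log₂ p(x,y)
  p(0,0)=8/31: -0.2581 × log₂(0.2581) = 0.5043
  p(0,1)=8/31: -0.2581 × log₂(0.2581) = 0.5043
  p(1,0)=9/31: -0.2903 × log₂(0.2903) = 0.5180
  p(1,1)=6/31: -0.1935 × log₂(0.1935) = 0.4586
H(X,Y) = 1.9852 bits


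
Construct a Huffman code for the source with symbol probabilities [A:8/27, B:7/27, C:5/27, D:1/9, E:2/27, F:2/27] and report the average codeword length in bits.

Huffman tree construction:
Combine smallest probabilities repeatedly
Resulting codes:
  A: 11 (length 2)
  B: 01 (length 2)
  C: 00 (length 2)
  D: 100 (length 3)
  E: 1010 (length 4)
  F: 1011 (length 4)
Average length = Σ p(s) × length(s) = 2.4074 bits


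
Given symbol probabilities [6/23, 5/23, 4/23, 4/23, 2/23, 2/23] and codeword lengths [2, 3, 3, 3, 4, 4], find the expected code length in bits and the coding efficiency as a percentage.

Average length L = Σ p_i × l_i = 2.9130 bits
Entropy H = 2.4749 bits
Efficiency η = H/L × 100% = 84.96%


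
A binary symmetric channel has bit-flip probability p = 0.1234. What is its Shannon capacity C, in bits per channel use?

For BSC with error probability p:
C = 1 - H(p) where H(p) is binary entropy
H(0.1234) = -0.1234 × log₂(0.1234) - 0.8766 × log₂(0.8766)
H(p) = 0.5391
C = 1 - 0.5391 = 0.4609 bits/use


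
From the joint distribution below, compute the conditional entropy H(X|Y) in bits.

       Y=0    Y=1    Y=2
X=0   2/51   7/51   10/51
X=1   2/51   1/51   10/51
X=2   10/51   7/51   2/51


H(X|Y) = Σ_y p(y) H(X|Y=y)
  p(Y=0) = 14/51, H(X|Y=0) = 1.1488
  p(Y=1) = 5/17, H(X|Y=1) = 1.2867
  p(Y=2) = 22/51, H(X|Y=2) = 1.3486
H(X|Y) = 0.2745×1.1488 + 0.2941×1.2867 + 0.4314×1.3486 = 1.2755 bits


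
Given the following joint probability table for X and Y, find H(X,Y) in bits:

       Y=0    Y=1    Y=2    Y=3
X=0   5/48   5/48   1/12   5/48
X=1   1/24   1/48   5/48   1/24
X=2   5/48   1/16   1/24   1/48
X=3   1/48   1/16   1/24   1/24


H(X,Y) = -Σ p(x,y) log₂ p(x,y)
  p(0,0)=5/48: -0.1042 × log₂(0.1042) = 0.3399
  p(0,1)=5/48: -0.1042 × log₂(0.1042) = 0.3399
  p(0,2)=1/12: -0.0833 × log₂(0.0833) = 0.2987
  p(0,3)=5/48: -0.1042 × log₂(0.1042) = 0.3399
  p(1,0)=1/24: -0.0417 × log₂(0.0417) = 0.1910
  p(1,1)=1/48: -0.0208 × log₂(0.0208) = 0.1164
  p(1,2)=5/48: -0.1042 × log₂(0.1042) = 0.3399
  p(1,3)=1/24: -0.0417 × log₂(0.0417) = 0.1910
  p(2,0)=5/48: -0.1042 × log₂(0.1042) = 0.3399
  p(2,1)=1/16: -0.0625 × log₂(0.0625) = 0.2500
  p(2,2)=1/24: -0.0417 × log₂(0.0417) = 0.1910
  p(2,3)=1/48: -0.0208 × log₂(0.0208) = 0.1164
  p(3,0)=1/48: -0.0208 × log₂(0.0208) = 0.1164
  p(3,1)=1/16: -0.0625 × log₂(0.0625) = 0.2500
  p(3,2)=1/24: -0.0417 × log₂(0.0417) = 0.1910
  p(3,3)=1/24: -0.0417 × log₂(0.0417) = 0.1910
H(X,Y) = 3.8025 bits


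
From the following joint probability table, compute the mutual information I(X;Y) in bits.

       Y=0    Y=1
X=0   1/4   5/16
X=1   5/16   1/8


H(X) = 0.9887, H(Y) = 0.9887, H(X,Y) = 1.9238
I(X;Y) = H(X) + H(Y) - H(X,Y) = 0.0536 bits


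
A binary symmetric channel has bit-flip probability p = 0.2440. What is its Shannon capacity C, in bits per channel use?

For BSC with error probability p:
C = 1 - H(p) where H(p) is binary entropy
H(0.2440) = -0.2440 × log₂(0.2440) - 0.7560 × log₂(0.7560)
H(p) = 0.8016
C = 1 - 0.8016 = 0.1984 bits/use


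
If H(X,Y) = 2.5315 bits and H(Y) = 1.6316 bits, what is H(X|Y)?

Chain rule: H(X,Y) = H(X|Y) + H(Y)
H(X|Y) = H(X,Y) - H(Y) = 2.5315 - 1.6316 = 0.8999 bits


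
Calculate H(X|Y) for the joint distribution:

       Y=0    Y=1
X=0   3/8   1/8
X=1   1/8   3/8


H(X|Y) = Σ_y p(y) H(X|Y=y)
  p(Y=0) = 1/2, H(X|Y=0) = 0.8113
  p(Y=1) = 1/2, H(X|Y=1) = 0.8113
H(X|Y) = 0.5000×0.8113 + 0.5000×0.8113 = 0.8113 bits


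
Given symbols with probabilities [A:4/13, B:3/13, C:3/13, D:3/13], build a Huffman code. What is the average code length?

Huffman tree construction:
Combine smallest probabilities repeatedly
Resulting codes:
  A: 11 (length 2)
  B: 00 (length 2)
  C: 01 (length 2)
  D: 10 (length 2)
Average length = Σ p(s) × length(s) = 2.0000 bits


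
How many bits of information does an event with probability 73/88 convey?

Information content I(x) = -log₂(p(x))
I = -log₂(73/88) = -log₂(0.8295)
I = 0.2696 bits


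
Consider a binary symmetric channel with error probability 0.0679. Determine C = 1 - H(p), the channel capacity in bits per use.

For BSC with error probability p:
C = 1 - H(p) where H(p) is binary entropy
H(0.0679) = -0.0679 × log₂(0.0679) - 0.9321 × log₂(0.9321)
H(p) = 0.3580
C = 1 - 0.3580 = 0.6420 bits/use


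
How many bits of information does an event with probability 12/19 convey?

Information content I(x) = -log₂(p(x))
I = -log₂(12/19) = -log₂(0.6316)
I = 0.6630 bits


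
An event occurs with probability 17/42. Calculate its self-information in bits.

Information content I(x) = -log₂(p(x))
I = -log₂(17/42) = -log₂(0.4048)
I = 1.3049 bits


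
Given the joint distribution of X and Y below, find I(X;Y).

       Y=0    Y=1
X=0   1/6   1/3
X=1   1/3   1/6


H(X) = 1.0000, H(Y) = 1.0000, H(X,Y) = 1.9183
I(X;Y) = H(X) + H(Y) - H(X,Y) = 0.0817 bits


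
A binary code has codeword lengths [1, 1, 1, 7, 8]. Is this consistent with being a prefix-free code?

Kraft inequality: Σ 2^(-l_i) ≤ 1 for prefix-free code
Calculating: 2^(-1) + 2^(-1) + 2^(-1) + 2^(-7) + 2^(-8)
= 0.5 + 0.5 + 0.5 + 0.0078125 + 0.00390625
= 1.5117
Since 1.5117 > 1, prefix-free code does not exist


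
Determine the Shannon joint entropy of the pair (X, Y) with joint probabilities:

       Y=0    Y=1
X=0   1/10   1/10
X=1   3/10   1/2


H(X,Y) = -Σ p(x,y) log₂ p(x,y)
  p(0,0)=1/10: -0.1000 × log₂(0.1000) = 0.3322
  p(0,1)=1/10: -0.1000 × log₂(0.1000) = 0.3322
  p(1,0)=3/10: -0.3000 × log₂(0.3000) = 0.5211
  p(1,1)=1/2: -0.5000 × log₂(0.5000) = 0.5000
H(X,Y) = 1.6855 bits


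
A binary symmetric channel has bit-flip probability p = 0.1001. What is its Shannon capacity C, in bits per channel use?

For BSC with error probability p:
C = 1 - H(p) where H(p) is binary entropy
H(0.1001) = -0.1001 × log₂(0.1001) - 0.8999 × log₂(0.8999)
H(p) = 0.4693
C = 1 - 0.4693 = 0.5307 bits/use


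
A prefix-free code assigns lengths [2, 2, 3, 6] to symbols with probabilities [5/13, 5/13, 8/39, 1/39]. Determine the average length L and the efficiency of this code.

Average length L = Σ p_i × l_i = 2.3077 bits
Entropy H = 1.6647 bits
Efficiency η = H/L × 100% = 72.14%


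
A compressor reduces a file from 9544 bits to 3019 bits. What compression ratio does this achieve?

Compression ratio = Original / Compressed
= 9544 / 3019 = 3.16:1


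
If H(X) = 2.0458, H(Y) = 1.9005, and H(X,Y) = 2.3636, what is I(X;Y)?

I(X;Y) = H(X) + H(Y) - H(X,Y)
I(X;Y) = 2.0458 + 1.9005 - 2.3636 = 1.5827 bits


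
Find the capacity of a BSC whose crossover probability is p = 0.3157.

For BSC with error probability p:
C = 1 - H(p) where H(p) is binary entropy
H(0.3157) = -0.3157 × log₂(0.3157) - 0.6843 × log₂(0.6843)
H(p) = 0.8996
C = 1 - 0.8996 = 0.1004 bits/use


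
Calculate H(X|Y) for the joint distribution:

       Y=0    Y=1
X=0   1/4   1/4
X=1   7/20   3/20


H(X|Y) = Σ_y p(y) H(X|Y=y)
  p(Y=0) = 3/5, H(X|Y=0) = 0.9799
  p(Y=1) = 2/5, H(X|Y=1) = 0.9544
H(X|Y) = 0.6000×0.9799 + 0.4000×0.9544 = 0.9697 bits


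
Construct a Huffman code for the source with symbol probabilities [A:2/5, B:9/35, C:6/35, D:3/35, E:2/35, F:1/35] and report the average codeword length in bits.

Huffman tree construction:
Combine smallest probabilities repeatedly
Resulting codes:
  A: 0 (length 1)
  B: 10 (length 2)
  C: 110 (length 3)
  D: 1110 (length 4)
  E: 11111 (length 5)
  F: 11110 (length 5)
Average length = Σ p(s) × length(s) = 2.2000 bits


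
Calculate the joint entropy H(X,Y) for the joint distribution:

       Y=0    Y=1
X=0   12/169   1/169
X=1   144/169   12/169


H(X,Y) = -Σ p(x,y) log₂ p(x,y)
  p(0,0)=12/169: -0.0710 × log₂(0.0710) = 0.2710
  p(0,1)=1/169: -0.0059 × log₂(0.0059) = 0.0438
  p(1,0)=144/169: -0.8521 × log₂(0.8521) = 0.1968
  p(1,1)=12/169: -0.0710 × log₂(0.0710) = 0.2710
H(X,Y) = 0.7825 bits


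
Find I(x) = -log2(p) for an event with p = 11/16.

Information content I(x) = -log₂(p(x))
I = -log₂(11/16) = -log₂(0.6875)
I = 0.5406 bits


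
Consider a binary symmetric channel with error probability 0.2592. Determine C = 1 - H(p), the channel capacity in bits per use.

For BSC with error probability p:
C = 1 - H(p) where H(p) is binary entropy
H(0.2592) = -0.2592 × log₂(0.2592) - 0.7408 × log₂(0.7408)
H(p) = 0.8255
C = 1 - 0.8255 = 0.1745 bits/use


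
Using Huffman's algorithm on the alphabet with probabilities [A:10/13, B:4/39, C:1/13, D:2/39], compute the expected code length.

Huffman tree construction:
Combine smallest probabilities repeatedly
Resulting codes:
  A: 1 (length 1)
  B: 00 (length 2)
  C: 011 (length 3)
  D: 010 (length 3)
Average length = Σ p(s) × length(s) = 1.3590 bits


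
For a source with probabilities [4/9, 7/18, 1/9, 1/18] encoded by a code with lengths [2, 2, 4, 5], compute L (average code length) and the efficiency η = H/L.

Average length L = Σ p_i × l_i = 2.3889 bits
Entropy H = 1.6337 bits
Efficiency η = H/L × 100% = 68.39%


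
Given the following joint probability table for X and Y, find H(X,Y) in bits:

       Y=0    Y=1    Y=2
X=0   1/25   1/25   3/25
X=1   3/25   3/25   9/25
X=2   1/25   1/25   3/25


H(X,Y) = -Σ p(x,y) log₂ p(x,y)
  p(0,0)=1/25: -0.0400 × log₂(0.0400) = 0.1858
  p(0,1)=1/25: -0.0400 × log₂(0.0400) = 0.1858
  p(0,2)=3/25: -0.1200 × log₂(0.1200) = 0.3671
  p(1,0)=3/25: -0.1200 × log₂(0.1200) = 0.3671
  p(1,1)=3/25: -0.1200 × log₂(0.1200) = 0.3671
  p(1,2)=9/25: -0.3600 × log₂(0.3600) = 0.5306
  p(2,0)=1/25: -0.0400 × log₂(0.0400) = 0.1858
  p(2,1)=1/25: -0.0400 × log₂(0.0400) = 0.1858
  p(2,2)=3/25: -0.1200 × log₂(0.1200) = 0.3671
H(X,Y) = 2.7419 bits


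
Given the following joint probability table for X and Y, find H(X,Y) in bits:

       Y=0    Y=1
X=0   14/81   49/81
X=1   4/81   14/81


H(X,Y) = -Σ p(x,y) log₂ p(x,y)
  p(0,0)=14/81: -0.1728 × log₂(0.1728) = 0.4377
  p(0,1)=49/81: -0.6049 × log₂(0.6049) = 0.4387
  p(1,0)=4/81: -0.0494 × log₂(0.0494) = 0.2143
  p(1,1)=14/81: -0.1728 × log₂(0.1728) = 0.4377
H(X,Y) = 1.5284 bits


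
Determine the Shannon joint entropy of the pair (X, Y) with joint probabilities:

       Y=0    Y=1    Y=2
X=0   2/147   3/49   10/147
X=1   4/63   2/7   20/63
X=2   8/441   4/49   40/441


H(X,Y) = -Σ p(x,y) log₂ p(x,y)
  p(0,0)=2/147: -0.0136 × log₂(0.0136) = 0.0843
  p(0,1)=3/49: -0.0612 × log₂(0.0612) = 0.2467
  p(0,2)=10/147: -0.0680 × log₂(0.0680) = 0.2638
  p(1,0)=4/63: -0.0635 × log₂(0.0635) = 0.2525
  p(1,1)=2/7: -0.2857 × log₂(0.2857) = 0.5164
  p(1,2)=20/63: -0.3175 × log₂(0.3175) = 0.5255
  p(2,0)=8/441: -0.0181 × log₂(0.0181) = 0.1049
  p(2,1)=4/49: -0.0816 × log₂(0.0816) = 0.2951
  p(2,2)=40/441: -0.0907 × log₂(0.0907) = 0.3141
H(X,Y) = 2.6034 bits


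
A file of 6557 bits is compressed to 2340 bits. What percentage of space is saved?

Space savings = (1 - Compressed/Original) × 100%
= (1 - 2340/6557) × 100%
= 64.31%


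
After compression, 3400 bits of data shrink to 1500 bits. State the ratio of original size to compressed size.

Compression ratio = Original / Compressed
= 3400 / 1500 = 2.27:1


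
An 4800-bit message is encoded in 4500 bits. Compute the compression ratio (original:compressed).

Compression ratio = Original / Compressed
= 4800 / 4500 = 1.07:1


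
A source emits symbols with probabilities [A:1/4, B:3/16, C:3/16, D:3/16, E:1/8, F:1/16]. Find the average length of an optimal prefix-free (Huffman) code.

Huffman tree construction:
Combine smallest probabilities repeatedly
Resulting codes:
  A: 10 (length 2)
  B: 110 (length 3)
  C: 111 (length 3)
  D: 00 (length 2)
  E: 011 (length 3)
  F: 010 (length 3)
Average length = Σ p(s) × length(s) = 2.5625 bits


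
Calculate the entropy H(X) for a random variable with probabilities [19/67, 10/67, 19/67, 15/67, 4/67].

H(X) = -Σ p(x) log₂ p(x)
  -19/67 × log₂(19/67) = 0.5156
  -10/67 × log₂(10/67) = 0.4096
  -19/67 × log₂(19/67) = 0.5156
  -15/67 × log₂(15/67) = 0.4834
  -4/67 × log₂(4/67) = 0.2428
H(X) = 2.1669 bits


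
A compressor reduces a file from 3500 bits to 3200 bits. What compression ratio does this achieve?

Compression ratio = Original / Compressed
= 3500 / 3200 = 1.09:1


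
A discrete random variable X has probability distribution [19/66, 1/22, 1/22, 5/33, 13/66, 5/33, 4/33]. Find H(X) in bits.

H(X) = -Σ p(x) log₂ p(x)
  -19/66 × log₂(19/66) = 0.5172
  -1/22 × log₂(1/22) = 0.2027
  -1/22 × log₂(1/22) = 0.2027
  -5/33 × log₂(5/33) = 0.4125
  -13/66 × log₂(13/66) = 0.4617
  -5/33 × log₂(5/33) = 0.4125
  -4/33 × log₂(4/33) = 0.3690
H(X) = 2.5783 bits


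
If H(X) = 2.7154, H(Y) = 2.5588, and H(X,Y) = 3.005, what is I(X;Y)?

I(X;Y) = H(X) + H(Y) - H(X,Y)
I(X;Y) = 2.7154 + 2.5588 - 3.005 = 2.2692 bits


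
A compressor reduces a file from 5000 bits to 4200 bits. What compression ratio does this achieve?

Compression ratio = Original / Compressed
= 5000 / 4200 = 1.19:1


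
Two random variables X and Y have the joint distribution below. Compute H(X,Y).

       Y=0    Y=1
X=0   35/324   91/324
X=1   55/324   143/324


H(X,Y) = -Σ p(x,y) log₂ p(x,y)
  p(0,0)=35/324: -0.1080 × log₂(0.1080) = 0.3468
  p(0,1)=91/324: -0.2809 × log₂(0.2809) = 0.5146
  p(1,0)=55/324: -0.1698 × log₂(0.1698) = 0.4343
  p(1,1)=143/324: -0.4414 × log₂(0.4414) = 0.5208
H(X,Y) = 1.8165 bits


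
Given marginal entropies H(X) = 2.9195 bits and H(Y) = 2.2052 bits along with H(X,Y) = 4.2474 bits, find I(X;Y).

I(X;Y) = H(X) + H(Y) - H(X,Y)
I(X;Y) = 2.9195 + 2.2052 - 4.2474 = 0.8773 bits


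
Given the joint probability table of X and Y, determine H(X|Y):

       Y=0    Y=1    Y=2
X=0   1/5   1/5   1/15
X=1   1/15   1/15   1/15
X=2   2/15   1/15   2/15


H(X|Y) = Σ_y p(y) H(X|Y=y)
  p(Y=0) = 2/5, H(X|Y=0) = 1.4591
  p(Y=1) = 1/3, H(X|Y=1) = 1.3710
  p(Y=2) = 4/15, H(X|Y=2) = 1.5000
H(X|Y) = 0.4000×1.4591 + 0.3333×1.3710 + 0.2667×1.5000 = 1.4406 bits


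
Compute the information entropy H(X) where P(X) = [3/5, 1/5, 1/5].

H(X) = -Σ p(x) log₂ p(x)
  -3/5 × log₂(3/5) = 0.4422
  -1/5 × log₂(1/5) = 0.4644
  -1/5 × log₂(1/5) = 0.4644
H(X) = 1.3710 bits


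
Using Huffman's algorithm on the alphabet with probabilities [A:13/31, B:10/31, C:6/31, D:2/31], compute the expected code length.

Huffman tree construction:
Combine smallest probabilities repeatedly
Resulting codes:
  A: 0 (length 1)
  B: 11 (length 2)
  C: 101 (length 3)
  D: 100 (length 3)
Average length = Σ p(s) × length(s) = 1.8387 bits


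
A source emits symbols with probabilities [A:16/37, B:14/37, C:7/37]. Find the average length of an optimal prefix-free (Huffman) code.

Huffman tree construction:
Combine smallest probabilities repeatedly
Resulting codes:
  A: 0 (length 1)
  B: 11 (length 2)
  C: 10 (length 2)
Average length = Σ p(s) × length(s) = 1.5676 bits


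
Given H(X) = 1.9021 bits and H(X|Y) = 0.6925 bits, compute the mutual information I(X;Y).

I(X;Y) = H(X) - H(X|Y)
I(X;Y) = 1.9021 - 0.6925 = 1.2096 bits


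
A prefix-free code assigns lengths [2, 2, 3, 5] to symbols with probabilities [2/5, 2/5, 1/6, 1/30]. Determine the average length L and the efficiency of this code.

Average length L = Σ p_i × l_i = 2.2667 bits
Entropy H = 1.6519 bits
Efficiency η = H/L × 100% = 72.88%


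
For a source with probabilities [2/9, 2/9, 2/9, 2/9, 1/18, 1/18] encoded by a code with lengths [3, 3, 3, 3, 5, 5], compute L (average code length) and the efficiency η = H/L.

Average length L = Σ p_i × l_i = 3.2222 bits
Entropy H = 2.3921 bits
Efficiency η = H/L × 100% = 74.24%


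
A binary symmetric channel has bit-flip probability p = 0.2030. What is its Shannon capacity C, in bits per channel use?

For BSC with error probability p:
C = 1 - H(p) where H(p) is binary entropy
H(0.2030) = -0.2030 × log₂(0.2030) - 0.7970 × log₂(0.7970)
H(p) = 0.7279
C = 1 - 0.7279 = 0.2721 bits/use


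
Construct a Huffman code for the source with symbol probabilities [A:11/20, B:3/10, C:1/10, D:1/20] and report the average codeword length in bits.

Huffman tree construction:
Combine smallest probabilities repeatedly
Resulting codes:
  A: 1 (length 1)
  B: 01 (length 2)
  C: 001 (length 3)
  D: 000 (length 3)
Average length = Σ p(s) × length(s) = 1.6000 bits


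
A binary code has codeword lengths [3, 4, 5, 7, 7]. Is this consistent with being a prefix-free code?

Kraft inequality: Σ 2^(-l_i) ≤ 1 for prefix-free code
Calculating: 2^(-3) + 2^(-4) + 2^(-5) + 2^(-7) + 2^(-7)
= 0.125 + 0.0625 + 0.03125 + 0.0078125 + 0.0078125
= 0.2344
Since 0.2344 ≤ 1, prefix-free code exists


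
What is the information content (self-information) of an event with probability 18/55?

Information content I(x) = -log₂(p(x))
I = -log₂(18/55) = -log₂(0.3273)
I = 1.6114 bits


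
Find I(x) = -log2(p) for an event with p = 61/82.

Information content I(x) = -log₂(p(x))
I = -log₂(61/82) = -log₂(0.7439)
I = 0.4268 bits


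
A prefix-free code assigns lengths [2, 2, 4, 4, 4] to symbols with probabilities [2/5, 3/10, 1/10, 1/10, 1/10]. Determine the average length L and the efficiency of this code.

Average length L = Σ p_i × l_i = 2.6000 bits
Entropy H = 2.0464 bits
Efficiency η = H/L × 100% = 78.71%


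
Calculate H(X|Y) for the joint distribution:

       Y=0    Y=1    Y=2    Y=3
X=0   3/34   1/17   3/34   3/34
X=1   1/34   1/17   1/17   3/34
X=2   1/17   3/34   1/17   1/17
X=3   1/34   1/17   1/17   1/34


H(X|Y) = Σ_y p(y) H(X|Y=y)
  p(Y=0) = 7/34, H(X|Y=0) = 1.8424
  p(Y=1) = 9/34, H(X|Y=1) = 1.9749
  p(Y=2) = 9/34, H(X|Y=2) = 1.9749
  p(Y=3) = 9/34, H(X|Y=3) = 1.8911
H(X|Y) = 0.2059×1.8424 + 0.2647×1.9749 + 0.2647×1.9749 + 0.2647×1.8911 = 1.9254 bits


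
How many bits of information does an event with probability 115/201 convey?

Information content I(x) = -log₂(p(x))
I = -log₂(115/201) = -log₂(0.5721)
I = 0.8056 bits


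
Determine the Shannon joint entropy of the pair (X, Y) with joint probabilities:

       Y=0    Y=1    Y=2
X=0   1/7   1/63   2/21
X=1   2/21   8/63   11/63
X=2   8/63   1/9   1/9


H(X,Y) = -Σ p(x,y) log₂ p(x,y)
  p(0,0)=1/7: -0.1429 × log₂(0.1429) = 0.4011
  p(0,1)=1/63: -0.0159 × log₂(0.0159) = 0.0949
  p(0,2)=2/21: -0.0952 × log₂(0.0952) = 0.3231
  p(1,0)=2/21: -0.0952 × log₂(0.0952) = 0.3231
  p(1,1)=8/63: -0.1270 × log₂(0.1270) = 0.3781
  p(1,2)=11/63: -0.1746 × log₂(0.1746) = 0.4396
  p(2,0)=8/63: -0.1270 × log₂(0.1270) = 0.3781
  p(2,1)=1/9: -0.1111 × log₂(0.1111) = 0.3522
  p(2,2)=1/9: -0.1111 × log₂(0.1111) = 0.3522
H(X,Y) = 3.0423 bits


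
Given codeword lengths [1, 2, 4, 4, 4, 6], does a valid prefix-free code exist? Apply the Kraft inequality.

Kraft inequality: Σ 2^(-l_i) ≤ 1 for prefix-free code
Calculating: 2^(-1) + 2^(-2) + 2^(-4) + 2^(-4) + 2^(-4) + 2^(-6)
= 0.5 + 0.25 + 0.0625 + 0.0625 + 0.0625 + 0.015625
= 0.9531
Since 0.9531 ≤ 1, prefix-free code exists


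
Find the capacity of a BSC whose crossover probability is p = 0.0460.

For BSC with error probability p:
C = 1 - H(p) where H(p) is binary entropy
H(0.0460) = -0.0460 × log₂(0.0460) - 0.9540 × log₂(0.9540)
H(p) = 0.2692
C = 1 - 0.2692 = 0.7308 bits/use


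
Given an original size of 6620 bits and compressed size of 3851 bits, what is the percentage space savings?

Space savings = (1 - Compressed/Original) × 100%
= (1 - 3851/6620) × 100%
= 41.83%


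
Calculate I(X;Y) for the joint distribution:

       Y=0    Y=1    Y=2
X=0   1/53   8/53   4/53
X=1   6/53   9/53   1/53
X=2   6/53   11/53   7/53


H(X) = 1.5365, H(Y) = 1.4688, H(X,Y) = 2.9118
I(X;Y) = H(X) + H(Y) - H(X,Y) = 0.0935 bits


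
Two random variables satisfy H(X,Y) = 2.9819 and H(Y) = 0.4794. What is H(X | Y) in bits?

Chain rule: H(X,Y) = H(X|Y) + H(Y)
H(X|Y) = H(X,Y) - H(Y) = 2.9819 - 0.4794 = 2.5025 bits


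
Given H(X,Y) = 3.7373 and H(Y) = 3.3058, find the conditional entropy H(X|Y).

Chain rule: H(X,Y) = H(X|Y) + H(Y)
H(X|Y) = H(X,Y) - H(Y) = 3.7373 - 3.3058 = 0.4315 bits


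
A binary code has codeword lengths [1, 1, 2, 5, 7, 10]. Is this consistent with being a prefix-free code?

Kraft inequality: Σ 2^(-l_i) ≤ 1 for prefix-free code
Calculating: 2^(-1) + 2^(-1) + 2^(-2) + 2^(-5) + 2^(-7) + 2^(-10)
= 0.5 + 0.5 + 0.25 + 0.03125 + 0.0078125 + 0.0009765625
= 1.2900
Since 1.2900 > 1, prefix-free code does not exist


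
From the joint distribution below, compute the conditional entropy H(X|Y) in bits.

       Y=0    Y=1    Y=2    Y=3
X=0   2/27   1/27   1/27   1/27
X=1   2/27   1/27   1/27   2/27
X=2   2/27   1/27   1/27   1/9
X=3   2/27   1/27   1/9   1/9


H(X|Y) = Σ_y p(y) H(X|Y=y)
  p(Y=0) = 8/27, H(X|Y=0) = 2.0000
  p(Y=1) = 4/27, H(X|Y=1) = 2.0000
  p(Y=2) = 2/9, H(X|Y=2) = 1.7925
  p(Y=3) = 1/3, H(X|Y=3) = 1.8911
H(X|Y) = 0.2963×2.0000 + 0.1481×2.0000 + 0.2222×1.7925 + 0.3333×1.8911 = 1.9176 bits


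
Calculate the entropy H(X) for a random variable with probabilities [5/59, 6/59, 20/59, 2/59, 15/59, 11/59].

H(X) = -Σ p(x) log₂ p(x)
  -5/59 × log₂(5/59) = 0.3018
  -6/59 × log₂(6/59) = 0.3354
  -20/59 × log₂(20/59) = 0.5291
  -2/59 × log₂(2/59) = 0.1655
  -15/59 × log₂(15/59) = 0.5023
  -11/59 × log₂(11/59) = 0.4518
H(X) = 2.2858 bits


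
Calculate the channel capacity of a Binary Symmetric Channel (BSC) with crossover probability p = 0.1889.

For BSC with error probability p:
C = 1 - H(p) where H(p) is binary entropy
H(0.1889) = -0.1889 × log₂(0.1889) - 0.8111 × log₂(0.8111)
H(p) = 0.6992
C = 1 - 0.6992 = 0.3008 bits/use


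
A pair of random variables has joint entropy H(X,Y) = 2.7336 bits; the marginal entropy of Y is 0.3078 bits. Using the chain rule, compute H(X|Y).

Chain rule: H(X,Y) = H(X|Y) + H(Y)
H(X|Y) = H(X,Y) - H(Y) = 2.7336 - 0.3078 = 2.4258 bits


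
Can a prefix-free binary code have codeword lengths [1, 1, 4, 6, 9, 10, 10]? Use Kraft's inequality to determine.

Kraft inequality: Σ 2^(-l_i) ≤ 1 for prefix-free code
Calculating: 2^(-1) + 2^(-1) + 2^(-4) + 2^(-6) + 2^(-9) + 2^(-10) + 2^(-10)
= 0.5 + 0.5 + 0.0625 + 0.015625 + 0.001953125 + 0.0009765625 + 0.0009765625
= 1.0820
Since 1.0820 > 1, prefix-free code does not exist


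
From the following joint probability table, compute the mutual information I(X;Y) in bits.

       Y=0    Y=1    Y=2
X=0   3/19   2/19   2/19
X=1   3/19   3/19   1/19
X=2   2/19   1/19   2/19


H(X) = 1.5683, H(Y) = 1.5574, H(X,Y) = 3.0761
I(X;Y) = H(X) + H(Y) - H(X,Y) = 0.0496 bits


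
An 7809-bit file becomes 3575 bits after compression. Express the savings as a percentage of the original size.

Space savings = (1 - Compressed/Original) × 100%
= (1 - 3575/7809) × 100%
= 54.22%


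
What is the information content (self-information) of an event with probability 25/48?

Information content I(x) = -log₂(p(x))
I = -log₂(25/48) = -log₂(0.5208)
I = 0.9411 bits


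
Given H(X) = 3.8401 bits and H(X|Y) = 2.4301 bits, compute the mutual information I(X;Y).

I(X;Y) = H(X) - H(X|Y)
I(X;Y) = 3.8401 - 2.4301 = 1.41 bits


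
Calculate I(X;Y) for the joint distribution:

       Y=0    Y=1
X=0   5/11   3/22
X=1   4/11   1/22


H(X) = 0.9760, H(Y) = 0.6840, H(X,Y) = 1.6424
I(X;Y) = H(X) + H(Y) - H(X,Y) = 0.0176 bits


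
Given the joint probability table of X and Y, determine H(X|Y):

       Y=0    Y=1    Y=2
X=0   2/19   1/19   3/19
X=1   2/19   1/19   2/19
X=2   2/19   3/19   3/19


H(X|Y) = Σ_y p(y) H(X|Y=y)
  p(Y=0) = 6/19, H(X|Y=0) = 1.5850
  p(Y=1) = 5/19, H(X|Y=1) = 1.3710
  p(Y=2) = 8/19, H(X|Y=2) = 1.5613
H(X|Y) = 0.3158×1.5850 + 0.2632×1.3710 + 0.4211×1.5613 = 1.5187 bits


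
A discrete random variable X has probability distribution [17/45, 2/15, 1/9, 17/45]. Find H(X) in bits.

H(X) = -Σ p(x) log₂ p(x)
  -17/45 × log₂(17/45) = 0.5305
  -2/15 × log₂(2/15) = 0.3876
  -1/9 × log₂(1/9) = 0.3522
  -17/45 × log₂(17/45) = 0.5305
H(X) = 1.8009 bits


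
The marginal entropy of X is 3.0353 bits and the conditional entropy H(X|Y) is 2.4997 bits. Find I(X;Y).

I(X;Y) = H(X) - H(X|Y)
I(X;Y) = 3.0353 - 2.4997 = 0.5356 bits


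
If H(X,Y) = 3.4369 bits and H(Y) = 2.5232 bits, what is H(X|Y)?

Chain rule: H(X,Y) = H(X|Y) + H(Y)
H(X|Y) = H(X,Y) - H(Y) = 3.4369 - 2.5232 = 0.9137 bits


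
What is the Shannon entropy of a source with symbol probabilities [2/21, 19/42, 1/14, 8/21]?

H(X) = -Σ p(x) log₂ p(x)
  -2/21 × log₂(2/21) = 0.3231
  -19/42 × log₂(19/42) = 0.5177
  -1/14 × log₂(1/14) = 0.2720
  -8/21 × log₂(8/21) = 0.5304
H(X) = 1.6431 bits


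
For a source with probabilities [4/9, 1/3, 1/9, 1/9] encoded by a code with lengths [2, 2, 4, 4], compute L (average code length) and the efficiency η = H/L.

Average length L = Σ p_i × l_i = 2.4444 bits
Entropy H = 1.7527 bits
Efficiency η = H/L × 100% = 71.70%


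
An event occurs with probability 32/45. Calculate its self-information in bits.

Information content I(x) = -log₂(p(x))
I = -log₂(32/45) = -log₂(0.7111)
I = 0.4919 bits


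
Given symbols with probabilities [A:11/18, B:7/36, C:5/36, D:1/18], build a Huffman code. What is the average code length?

Huffman tree construction:
Combine smallest probabilities repeatedly
Resulting codes:
  A: 1 (length 1)
  B: 00 (length 2)
  C: 011 (length 3)
  D: 010 (length 3)
Average length = Σ p(s) × length(s) = 1.5833 bits


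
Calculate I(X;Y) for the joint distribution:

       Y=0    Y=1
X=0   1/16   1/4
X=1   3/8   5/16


H(X) = 0.8960, H(Y) = 0.9887, H(X,Y) = 1.8050
I(X;Y) = H(X) + H(Y) - H(X,Y) = 0.0797 bits


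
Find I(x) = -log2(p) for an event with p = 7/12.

Information content I(x) = -log₂(p(x))
I = -log₂(7/12) = -log₂(0.5833)
I = 0.7776 bits


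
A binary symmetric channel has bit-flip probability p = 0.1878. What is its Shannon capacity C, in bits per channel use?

For BSC with error probability p:
C = 1 - H(p) where H(p) is binary entropy
H(0.1878) = -0.1878 × log₂(0.1878) - 0.8122 × log₂(0.8122)
H(p) = 0.6968
C = 1 - 0.6968 = 0.3032 bits/use
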